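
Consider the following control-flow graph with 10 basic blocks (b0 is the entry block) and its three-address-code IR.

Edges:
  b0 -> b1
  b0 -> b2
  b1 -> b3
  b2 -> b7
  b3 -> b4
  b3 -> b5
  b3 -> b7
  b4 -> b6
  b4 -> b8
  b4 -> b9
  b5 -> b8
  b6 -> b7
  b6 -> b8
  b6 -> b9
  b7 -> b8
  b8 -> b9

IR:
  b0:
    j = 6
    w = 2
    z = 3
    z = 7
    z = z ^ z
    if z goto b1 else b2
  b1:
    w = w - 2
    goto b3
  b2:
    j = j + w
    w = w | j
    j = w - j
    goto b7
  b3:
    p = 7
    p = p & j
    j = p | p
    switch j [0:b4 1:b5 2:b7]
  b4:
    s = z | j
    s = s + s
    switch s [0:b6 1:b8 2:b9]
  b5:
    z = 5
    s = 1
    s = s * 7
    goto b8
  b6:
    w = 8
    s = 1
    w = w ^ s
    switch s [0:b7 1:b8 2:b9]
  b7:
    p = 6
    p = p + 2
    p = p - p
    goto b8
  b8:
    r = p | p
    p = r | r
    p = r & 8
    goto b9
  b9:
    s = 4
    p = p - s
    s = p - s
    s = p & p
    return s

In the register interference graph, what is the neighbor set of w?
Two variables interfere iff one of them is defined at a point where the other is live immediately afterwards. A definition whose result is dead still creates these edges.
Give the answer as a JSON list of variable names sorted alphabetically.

Answer: ["j", "p", "s", "z"]

Working:
def/use:
  b0 def {j,w,z} use ∅
  b1 def {w} use {w}
  b2 def {j,w} use {j,w}
  b3 def {j,p} use {j}
  b4 def {s} use {j,z}
  b5 def {s,z} use ∅
  b6 def {s,w} use ∅
  b7 def {p} use ∅
  b8 def {p,r} use {p}
  b9 def {p,s} use {p}

Live sets:
  b0: in=∅ out={j,w,z}
  b1: in={j,w,z} out={j,z}
  b2: in={j,w} out=∅
  b3: in={j,z} out={j,p,z}
  b4: in={j,p,z} out={p}
  b5: in={p} out={p}
  b6: in={p} out={p}
  b7: in=∅ out={p}
  b8: in={p} out={p}
  b9: in={p} out=∅

Conflict graph:
  j — {p,w,z}
  p — {j,r,s,w,z}
  r — {p}
  s — {p,w}
  w — {j,p,s,z}
  z — {j,p,w}

N(w) = ["j", "p", "s", "z"]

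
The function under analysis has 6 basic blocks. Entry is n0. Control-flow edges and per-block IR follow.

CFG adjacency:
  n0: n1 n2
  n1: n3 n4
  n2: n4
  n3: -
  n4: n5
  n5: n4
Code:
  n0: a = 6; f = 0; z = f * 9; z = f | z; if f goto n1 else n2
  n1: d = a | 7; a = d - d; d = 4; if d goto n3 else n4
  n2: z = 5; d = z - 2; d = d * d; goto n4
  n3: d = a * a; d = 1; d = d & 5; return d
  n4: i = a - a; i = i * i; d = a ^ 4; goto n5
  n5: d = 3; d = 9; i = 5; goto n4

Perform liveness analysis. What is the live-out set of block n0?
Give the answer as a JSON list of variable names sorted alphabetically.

Answer: ["a"]

Working:
def/use:
  n0: def={a,f,z} ue=∅
  n1: def={a,d} ue={a}
  n2: def={d,z} ue=∅
  n3: def={d} ue={a}
  n4: def={d,i} ue={a}
  n5: def={d,i} ue=∅

Liveness:
  n0 li=∅ lo={a}
  n1 li={a} lo={a}
  n2 li={a} lo={a}
  n3 li={a} lo=∅
  n4 li={a} lo={a}
  n5 li={a} lo={a}

live-out(n0) = ["a"]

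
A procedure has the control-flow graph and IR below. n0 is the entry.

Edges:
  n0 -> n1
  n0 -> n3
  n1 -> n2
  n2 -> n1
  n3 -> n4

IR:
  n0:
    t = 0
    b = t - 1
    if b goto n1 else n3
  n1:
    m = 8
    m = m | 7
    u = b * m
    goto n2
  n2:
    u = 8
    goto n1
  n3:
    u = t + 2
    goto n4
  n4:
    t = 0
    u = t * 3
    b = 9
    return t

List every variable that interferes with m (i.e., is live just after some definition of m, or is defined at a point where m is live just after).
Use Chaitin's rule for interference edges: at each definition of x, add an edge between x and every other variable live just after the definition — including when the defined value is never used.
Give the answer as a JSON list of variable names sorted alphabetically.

Answer: ["b"]

Derivation:
Per-block:
  n0: {b,t} / ∅
  n1: {m,u} / {b}
  n2: {u} / ∅
  n3: {u} / {t}
  n4: {b,t,u} / ∅

Backward fixpoint:
  n0: in=∅ out={b,t}
  n1: in={b} out={b}
  n2: in={b} out={b}
  n3: in={t} out=∅
  n4: in=∅ out=∅

Interference:
  b↔{m,t,u}
  m↔{b}
  t↔{b,u}
  u↔{b,t}

N(m) = ["b"]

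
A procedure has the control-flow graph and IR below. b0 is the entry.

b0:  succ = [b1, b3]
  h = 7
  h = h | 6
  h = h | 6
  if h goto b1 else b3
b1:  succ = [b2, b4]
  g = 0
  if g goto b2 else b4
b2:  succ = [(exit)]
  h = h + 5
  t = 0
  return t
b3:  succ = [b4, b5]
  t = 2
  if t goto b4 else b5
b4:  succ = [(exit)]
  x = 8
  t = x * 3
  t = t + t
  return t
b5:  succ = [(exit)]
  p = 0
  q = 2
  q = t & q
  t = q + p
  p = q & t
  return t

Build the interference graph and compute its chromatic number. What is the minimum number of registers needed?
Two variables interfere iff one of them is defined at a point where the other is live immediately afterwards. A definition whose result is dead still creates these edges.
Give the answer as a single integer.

Per-block:
  b0: {h} / ∅
  b1: {g} / ∅
  b2: {h,t} / {h}
  b3: {t} / ∅
  b4: {t,x} / ∅
  b5: {p,q,t} / {t}

Backward fixpoint:
  b0: in=∅ out={h}
  b1: in={h} out={h}
  b2: in={h} out=∅
  b3: in=∅ out={t}
  b4: in=∅ out=∅
  b5: in={t} out=∅

Interference:
  g — {h}
  h — {g}
  p — {q,t}
  q — {p,t}
  t — {p,q}
  x — ∅

Colouring:
  lower bound: {p,q,t} mutually conflict ⇒ χ ≥ 3
  assign g→c0 h→c1 p→c0 q→c1 t→c2 x→c0 — no edge inside a register ⇒ χ ≤ 3
  χ = 3

Answer: 3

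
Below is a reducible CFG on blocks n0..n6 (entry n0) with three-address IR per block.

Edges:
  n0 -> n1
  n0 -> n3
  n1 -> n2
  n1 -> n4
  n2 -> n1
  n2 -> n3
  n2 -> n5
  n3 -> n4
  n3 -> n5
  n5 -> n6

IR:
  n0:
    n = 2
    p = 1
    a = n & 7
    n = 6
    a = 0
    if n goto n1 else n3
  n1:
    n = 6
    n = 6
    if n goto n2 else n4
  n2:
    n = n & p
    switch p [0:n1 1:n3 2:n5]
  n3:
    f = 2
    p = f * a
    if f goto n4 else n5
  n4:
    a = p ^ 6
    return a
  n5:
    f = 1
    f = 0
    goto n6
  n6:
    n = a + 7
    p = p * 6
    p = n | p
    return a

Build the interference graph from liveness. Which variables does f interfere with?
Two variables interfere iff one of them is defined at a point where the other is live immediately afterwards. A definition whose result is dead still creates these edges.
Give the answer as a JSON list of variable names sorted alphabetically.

Block summaries:
  n0: {a,n,p} / ∅
  n1: {n} / ∅
  n2: {n} / {n,p}
  n3: {f,p} / {a}
  n4: {a} / {p}
  n5: {f} / ∅
  n6: {n,p} / {a,p}

Live sets:
  live n0: ∅→{a,p}
  live n1: {a,p}→{a,n,p}
  live n2: {a,n,p}→{a,p}
  live n3: {a}→{a,p}
  live n4: {p}→∅
  live n5: {a,p}→{a,p}
  live n6: {a,p}→∅

Conflict graph:
  a: {f,n,p}
  f: {a,p}
  n: {a,p}
  p: {a,f,n}

N(f) = ["a", "p"]

Answer: ["a", "p"]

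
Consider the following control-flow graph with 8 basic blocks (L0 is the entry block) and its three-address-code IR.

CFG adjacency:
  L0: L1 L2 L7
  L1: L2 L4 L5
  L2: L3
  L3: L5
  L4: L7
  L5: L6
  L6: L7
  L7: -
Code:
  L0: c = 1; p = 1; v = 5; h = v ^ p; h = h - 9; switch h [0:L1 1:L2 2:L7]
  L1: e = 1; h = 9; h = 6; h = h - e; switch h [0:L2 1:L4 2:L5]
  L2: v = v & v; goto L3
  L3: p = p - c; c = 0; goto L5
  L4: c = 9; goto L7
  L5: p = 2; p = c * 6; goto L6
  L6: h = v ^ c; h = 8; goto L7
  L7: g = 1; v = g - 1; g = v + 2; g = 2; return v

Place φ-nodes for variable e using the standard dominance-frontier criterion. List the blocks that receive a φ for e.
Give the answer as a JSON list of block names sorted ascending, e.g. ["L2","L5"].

Answer: ["L2", "L5", "L7"]

Analysis:
idom tree: L1←L0 L2←L0 L3←L2 L4←L1 L5←L0 L6←L5 L7←L0
Dom at joins:
  L2: preds {L0,L1}: {L0} ∩ {L0,L1} = {L0}; idom=L0
  L5: preds {L1,L3}: {L0,L1} ∩ {L0,L2,L3} = {L0}; idom=L0
  L7: preds {L0,L4,L6}: {L0} ∩ {L0,L1,L4} ∩ {L0,L5,L6} = {L0}; idom=L0

Frontier:
  join L2 pred L0: · stop@L0
  join L2 pred L1: L1 stop@L0
  join L5 pred L1: L1 stop@L0
  join L5 pred L3: L3→L2 stop@L0
  join L7 pred L0: · stop@L0
  join L7 pred L4: L4→L1 stop@L0
  join L7 pred L6: L6→L5 stop@L0
  L0: DF=∅
  L1: DF={L2,L5,L7}
  L2: DF={L5}
  L3: DF={L5}
  L4: DF={L7}
  L5: DF={L7}
  L6: DF={L7}
  L7: DF=∅

φ for e: defs {L1}
  DF⁺ = {L2,L5,L7}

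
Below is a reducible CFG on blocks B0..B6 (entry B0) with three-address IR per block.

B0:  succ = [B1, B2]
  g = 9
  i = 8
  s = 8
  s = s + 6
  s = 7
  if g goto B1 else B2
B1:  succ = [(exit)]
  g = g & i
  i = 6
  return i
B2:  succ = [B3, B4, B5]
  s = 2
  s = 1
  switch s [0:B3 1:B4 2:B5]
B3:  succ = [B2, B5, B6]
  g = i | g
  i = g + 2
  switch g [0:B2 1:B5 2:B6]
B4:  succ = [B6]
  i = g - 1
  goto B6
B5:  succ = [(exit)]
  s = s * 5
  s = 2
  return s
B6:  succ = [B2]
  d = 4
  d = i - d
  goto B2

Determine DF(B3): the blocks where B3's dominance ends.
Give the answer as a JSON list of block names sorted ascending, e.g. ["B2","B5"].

Answer: ["B2", "B5", "B6"]

Analysis:
idom tree: B1←B0 B2←B0 B3←B2 B4←B2 B5←B2 B6←B2
Dom∩ at merges:
  B2: preds {B0,B3,B6}: {B0} ∩ {B0,B2,B3} ∩ {B0,B2,B6} = {B0}; idom=B0
  B5: preds {B2,B3}: {B0,B2} ∩ {B0,B2,B3} = {B0,B2}; idom=B2
  B6: preds {B3,B4}: {B0,B2,B3} ∩ {B0,B2,B4} = {B0,B2}; idom=B2

Frontier:
  join B2 pred B0: · stop@B0
  join B2 pred B3: B3→B2 stop@B0
  join B2 pred B6: B6→B2 stop@B0
  join B5 pred B2: · stop@B2
  join B5 pred B3: B3 stop@B2
  join B6 pred B3: B3 stop@B2
  join B6 pred B4: B4 stop@B2
  B0: DF=∅
  B1: DF=∅
  B2: DF={B2}
  B3: DF={B2,B5,B6}
  B4: DF={B6}
  B5: DF=∅
  B6: DF={B2}

DF(B3) = ["B2", "B5", "B6"]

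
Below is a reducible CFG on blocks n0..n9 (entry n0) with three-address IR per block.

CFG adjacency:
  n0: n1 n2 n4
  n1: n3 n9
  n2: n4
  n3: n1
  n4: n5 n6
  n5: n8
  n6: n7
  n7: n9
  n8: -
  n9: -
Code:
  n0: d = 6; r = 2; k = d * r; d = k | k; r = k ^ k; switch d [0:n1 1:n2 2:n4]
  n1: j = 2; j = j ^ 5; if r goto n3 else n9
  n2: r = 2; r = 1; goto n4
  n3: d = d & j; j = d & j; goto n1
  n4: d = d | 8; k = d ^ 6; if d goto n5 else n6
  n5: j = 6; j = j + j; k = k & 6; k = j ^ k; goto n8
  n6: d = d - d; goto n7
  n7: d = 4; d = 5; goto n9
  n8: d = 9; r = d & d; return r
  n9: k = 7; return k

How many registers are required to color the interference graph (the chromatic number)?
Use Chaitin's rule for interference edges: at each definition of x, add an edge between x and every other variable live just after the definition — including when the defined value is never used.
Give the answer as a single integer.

Answer: 3

Analysis:
Block summaries:
  n0: {d,k,r} / ∅
  n1: {j} / {r}
  n2: {r} / ∅
  n3: {d,j} / {d,j}
  n4: {d,k} / {d}
  n5: {j,k} / {k}
  n6: {d} / {d}
  n7: {d} / ∅
  n8: {d,r} / ∅
  n9: {k} / ∅

Live sets:
  n0 li=∅ lo={d,r}
  n1 li={d,r} lo={d,j,r}
  n2 li={d} lo={d}
  n3 li={d,j,r} lo={d,r}
  n4 li={d} lo={d,k}
  n5 li={k} lo=∅
  n6 li={d} lo=∅
  n7 li=∅ lo=∅
  n8 li=∅ lo=∅
  n9 li=∅ lo=∅

Interference:
  d: {j,k,r}
  j: {d,k,r}
  k: {d,j}
  r: {d,j}

Registers:
  {d,j,k} pairwise interfere (3-clique) ⇒ χ ≥ 3
  3-colouring: c0={d}  c1={j}  c2={k,r}
  χ = 3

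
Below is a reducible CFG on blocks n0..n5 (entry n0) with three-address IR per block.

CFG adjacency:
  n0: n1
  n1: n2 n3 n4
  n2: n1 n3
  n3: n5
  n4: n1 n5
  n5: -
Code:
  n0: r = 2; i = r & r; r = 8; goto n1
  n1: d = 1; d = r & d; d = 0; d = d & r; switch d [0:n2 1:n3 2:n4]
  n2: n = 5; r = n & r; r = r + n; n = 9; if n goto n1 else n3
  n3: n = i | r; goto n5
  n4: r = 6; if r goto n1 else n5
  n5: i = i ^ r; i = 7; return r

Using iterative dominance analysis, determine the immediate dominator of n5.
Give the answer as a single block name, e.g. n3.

idom tree: n1←n0 n2←n1 n3←n1 n4←n1 n5←n1
Dom∩ at merges:
  n1: preds {n0,n2,n4}: {n0} ∩ {n0,n1,n2} ∩ {n0,n1,n4} = {n0}; idom=n0
  n3: preds {n1,n2}: {n0,n1} ∩ {n0,n1,n2} = {n0,n1}; idom=n1
  n5: preds {n3,n4}: {n0,n1,n3} ∩ {n0,n1,n4} = {n0,n1}; idom=n1

idom(n5) = n1

Answer: n1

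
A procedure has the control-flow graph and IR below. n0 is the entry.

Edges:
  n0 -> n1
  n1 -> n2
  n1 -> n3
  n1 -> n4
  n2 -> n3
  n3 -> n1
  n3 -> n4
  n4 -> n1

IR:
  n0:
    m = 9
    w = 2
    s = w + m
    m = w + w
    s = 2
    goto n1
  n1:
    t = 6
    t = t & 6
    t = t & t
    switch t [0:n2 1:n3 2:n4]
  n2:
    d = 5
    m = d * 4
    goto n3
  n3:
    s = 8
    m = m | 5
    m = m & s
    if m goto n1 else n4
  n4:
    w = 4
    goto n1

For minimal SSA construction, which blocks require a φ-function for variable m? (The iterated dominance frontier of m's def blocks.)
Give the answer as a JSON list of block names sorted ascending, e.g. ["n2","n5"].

idom tree: n1←n0 n2←n1 n3←n1 n4←n1
Join-block Dom:
  n1: preds {n0,n3,n4}: {n0} ∩ {n0,n1,n3} ∩ {n0,n1,n4} = {n0}; idom=n0
  n3: preds {n1,n2}: {n0,n1} ∩ {n0,n1,n2} = {n0,n1}; idom=n1
  n4: preds {n1,n3}: {n0,n1} ∩ {n0,n1,n3} = {n0,n1}; idom=n1

Frontier:
  n1←n0: walk · to n0
  n1←n3: walk n3→n1 to n0
  n1←n4: walk n4→n1 to n0
  n3←n1: walk · to n1
  n3←n2: walk n2 to n1
  n4←n1: walk · to n1
  n4←n3: walk n3 to n1
  n0 → ∅
  n1 → {n1}
  n2 → {n3}
  n3 → {n1,n4}
  n4 → {n1}

φ for m: defs {n0,n2,n3}
  DF⁺ = {n1,n3,n4}

Answer: ["n1", "n3", "n4"]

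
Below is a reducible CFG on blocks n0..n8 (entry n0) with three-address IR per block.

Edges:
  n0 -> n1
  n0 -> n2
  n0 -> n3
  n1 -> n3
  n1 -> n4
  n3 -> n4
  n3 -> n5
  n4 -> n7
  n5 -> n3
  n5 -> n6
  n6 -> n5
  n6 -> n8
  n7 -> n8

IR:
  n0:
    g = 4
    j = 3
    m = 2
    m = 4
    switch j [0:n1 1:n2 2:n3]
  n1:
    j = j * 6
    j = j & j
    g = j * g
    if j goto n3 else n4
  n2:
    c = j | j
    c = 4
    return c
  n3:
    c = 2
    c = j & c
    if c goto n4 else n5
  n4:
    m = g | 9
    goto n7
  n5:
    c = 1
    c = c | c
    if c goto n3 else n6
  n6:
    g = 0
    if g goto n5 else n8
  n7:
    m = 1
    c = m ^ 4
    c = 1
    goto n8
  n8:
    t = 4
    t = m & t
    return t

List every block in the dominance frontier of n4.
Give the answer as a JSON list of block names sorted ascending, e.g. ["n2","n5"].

Answer: ["n8"]

Working:
idom tree: n1←n0 n2←n0 n3←n0 n4←n0 n5←n3 n6←n5 n7←n4 n8←n0
Dom∩ at merges:
  n3: preds {n0,n1,n5}: {n0} ∩ {n0,n1} ∩ {n0,n3,n5} = {n0}; idom=n0
  n4: preds {n1,n3}: {n0,n1} ∩ {n0,n3} = {n0}; idom=n0
  n5: preds {n3,n6}: {n0,n3} ∩ {n0,n3,n5,n6} = {n0,n3}; idom=n3
  n8: preds {n6,n7}: {n0,n3,n5,n6} ∩ {n0,n4,n7} = {n0}; idom=n0

Frontier:
  n3←n0: walk · to n0
  n3←n1: walk n1 to n0
  n3←n5: walk n5→n3 to n0
  n4←n1: walk n1 to n0
  n4←n3: walk n3 to n0
  n5←n3: walk · to n3
  n5←n6: walk n6→n5 to n3
  n8←n6: walk n6→n5→n3 to n0
  n8←n7: walk n7→n4 to n0
  n0: DF=∅
  n1: DF={n3,n4}
  n2: DF=∅
  n3: DF={n3,n4,n8}
  n4: DF={n8}
  n5: DF={n3,n5,n8}
  n6: DF={n5,n8}
  n7: DF={n8}
  n8: DF=∅

DF(n4) = ["n8"]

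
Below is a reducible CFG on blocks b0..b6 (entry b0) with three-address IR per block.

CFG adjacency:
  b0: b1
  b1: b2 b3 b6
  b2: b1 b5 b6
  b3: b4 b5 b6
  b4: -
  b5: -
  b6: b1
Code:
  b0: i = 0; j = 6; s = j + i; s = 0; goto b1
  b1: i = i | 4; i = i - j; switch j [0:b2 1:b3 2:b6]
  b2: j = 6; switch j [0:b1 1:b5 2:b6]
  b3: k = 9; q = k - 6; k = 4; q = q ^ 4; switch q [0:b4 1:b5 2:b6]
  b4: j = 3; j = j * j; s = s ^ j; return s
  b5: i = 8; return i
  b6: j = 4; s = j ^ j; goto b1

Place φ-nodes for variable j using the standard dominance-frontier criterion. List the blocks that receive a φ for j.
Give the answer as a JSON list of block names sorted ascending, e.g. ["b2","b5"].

Answer: ["b1", "b5", "b6"]

Derivation:
idom tree: b1←b0 b2←b1 b3←b1 b4←b3 b5←b1 b6←b1
Dom∩ at merges:
  b1: preds {b0,b2,b6}: {b0} ∩ {b0,b1,b2} ∩ {b0,b1,b6} = {b0}; idom=b0
  b5: preds {b2,b3}: {b0,b1,b2} ∩ {b0,b1,b3} = {b0,b1}; idom=b1
  b6: preds {b1,b2,b3}: {b0,b1} ∩ {b0,b1,b2} ∩ {b0,b1,b3} = {b0,b1}; idom=b1

DF walk-up:
  join b1 pred b0: · stop@b0
  join b1 pred b2: b2→b1 stop@b0
  join b1 pred b6: b6→b1 stop@b0
  join b5 pred b2: b2 stop@b1
  join b5 pred b3: b3 stop@b1
  join b6 pred b1: · stop@b1
  join b6 pred b2: b2 stop@b1
  join b6 pred b3: b3 stop@b1
  b0 → ∅
  b1 → {b1}
  b2 → {b1,b5,b6}
  b3 → {b5,b6}
  b4 → ∅
  b5 → ∅
  b6 → {b1}

φ for j: defs {b0,b2,b4,b6}
  DF⁺ = {b1,b5,b6}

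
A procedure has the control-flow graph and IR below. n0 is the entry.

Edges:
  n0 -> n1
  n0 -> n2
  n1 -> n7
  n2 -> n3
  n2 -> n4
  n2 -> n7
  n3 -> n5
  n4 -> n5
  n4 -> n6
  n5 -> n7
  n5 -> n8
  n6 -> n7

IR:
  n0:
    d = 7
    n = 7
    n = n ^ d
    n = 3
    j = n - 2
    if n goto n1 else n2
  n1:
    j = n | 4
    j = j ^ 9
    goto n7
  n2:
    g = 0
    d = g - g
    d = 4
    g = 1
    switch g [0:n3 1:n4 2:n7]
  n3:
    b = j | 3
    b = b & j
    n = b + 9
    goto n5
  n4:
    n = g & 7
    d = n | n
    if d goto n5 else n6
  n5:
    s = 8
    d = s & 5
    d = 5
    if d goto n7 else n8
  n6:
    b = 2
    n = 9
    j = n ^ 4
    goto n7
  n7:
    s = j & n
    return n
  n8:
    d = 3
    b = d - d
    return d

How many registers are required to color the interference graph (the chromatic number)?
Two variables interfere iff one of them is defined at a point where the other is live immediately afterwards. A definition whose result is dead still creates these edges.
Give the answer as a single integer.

Answer: 3

Working:
Per-block:
  n0 def {d,j,n} use ∅
  n1 def {j} use {n}
  n2 def {d,g} use ∅
  n3 def {b,n} use {j}
  n4 def {d,n} use {g}
  n5 def {d,s} use ∅
  n6 def {b,j,n} use ∅
  n7 def {s} use {j,n}
  n8 def {b,d} use ∅

Live sets:
  live n0: ∅→{j,n}
  live n1: {n}→{j,n}
  live n2: {j,n}→{g,j,n}
  live n3: {j}→{j,n}
  live n4: {g,j}→{j,n}
  live n5: {j,n}→{j,n}
  live n6: ∅→{j,n}
  live n7: {j,n}→∅
  live n8: ∅→∅

Interference:
  b↔{d,j}
  d↔{b,j,n}
  g↔{j,n}
  j↔{b,d,g,n,s}
  n↔{d,g,j,s}
  s↔{j,n}

Registers:
  {b,d,j} pairwise interfere (3-clique) ⇒ χ ≥ 3
  assign b→R1 d→R2 g→R2 j→R0 n→R1 s→R2 — no edge inside a register ⇒ χ ≤ 3
  χ = 3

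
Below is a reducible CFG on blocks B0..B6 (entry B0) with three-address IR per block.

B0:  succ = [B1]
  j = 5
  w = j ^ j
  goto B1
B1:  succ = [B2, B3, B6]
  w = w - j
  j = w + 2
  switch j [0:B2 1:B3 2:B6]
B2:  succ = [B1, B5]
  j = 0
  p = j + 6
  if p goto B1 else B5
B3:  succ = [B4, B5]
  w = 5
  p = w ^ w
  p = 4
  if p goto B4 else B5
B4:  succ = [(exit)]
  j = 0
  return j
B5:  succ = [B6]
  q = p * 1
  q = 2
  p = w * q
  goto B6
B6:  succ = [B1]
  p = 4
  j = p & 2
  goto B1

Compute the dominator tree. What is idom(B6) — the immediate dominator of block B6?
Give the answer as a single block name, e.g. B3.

idom tree: B1←B0 B2←B1 B3←B1 B4←B3 B5←B1 B6←B1
Dom∩ at merges:
  B1: preds {B0,B2,B6}: {B0} ∩ {B0,B1,B2} ∩ {B0,B1,B6} = {B0}; idom=B0
  B5: preds {B2,B3}: {B0,B1,B2} ∩ {B0,B1,B3} = {B0,B1}; idom=B1
  B6: preds {B1,B5}: {B0,B1} ∩ {B0,B1,B5} = {B0,B1}; idom=B1

idom(B6) = B1

Answer: B1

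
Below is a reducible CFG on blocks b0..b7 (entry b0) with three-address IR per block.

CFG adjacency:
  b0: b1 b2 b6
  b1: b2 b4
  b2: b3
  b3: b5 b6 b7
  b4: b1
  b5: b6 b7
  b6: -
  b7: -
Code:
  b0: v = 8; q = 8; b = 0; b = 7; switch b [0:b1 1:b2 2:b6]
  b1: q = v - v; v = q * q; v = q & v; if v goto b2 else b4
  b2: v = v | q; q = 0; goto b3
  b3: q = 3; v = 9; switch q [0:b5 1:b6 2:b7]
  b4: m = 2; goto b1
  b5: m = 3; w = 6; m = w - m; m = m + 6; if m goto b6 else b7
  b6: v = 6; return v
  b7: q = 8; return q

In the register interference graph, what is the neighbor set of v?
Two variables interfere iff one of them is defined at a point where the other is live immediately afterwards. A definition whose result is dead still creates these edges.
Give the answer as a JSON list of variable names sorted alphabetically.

Per-block:
  b0 def {b,q,v} use ∅
  b1 def {q,v} use {v}
  b2 def {q,v} use {q,v}
  b3 def {q,v} use ∅
  b4 def {m} use ∅
  b5 def {m,w} use ∅
  b6 def {v} use ∅
  b7 def {q} use ∅

Live sets:
  b0 li=∅ lo={q,v}
  b1 li={v} lo={q,v}
  b2 li={q,v} lo=∅
  b3 li=∅ lo=∅
  b4 li={v} lo={v}
  b5 li=∅ lo=∅
  b6 li=∅ lo=∅
  b7 li=∅ lo=∅

Conflict graph:
  b↔{q,v}
  m↔{v,w}
  q↔{b,v}
  v↔{b,m,q}
  w↔{m}

N(v) = ["b", "m", "q"]

Answer: ["b", "m", "q"]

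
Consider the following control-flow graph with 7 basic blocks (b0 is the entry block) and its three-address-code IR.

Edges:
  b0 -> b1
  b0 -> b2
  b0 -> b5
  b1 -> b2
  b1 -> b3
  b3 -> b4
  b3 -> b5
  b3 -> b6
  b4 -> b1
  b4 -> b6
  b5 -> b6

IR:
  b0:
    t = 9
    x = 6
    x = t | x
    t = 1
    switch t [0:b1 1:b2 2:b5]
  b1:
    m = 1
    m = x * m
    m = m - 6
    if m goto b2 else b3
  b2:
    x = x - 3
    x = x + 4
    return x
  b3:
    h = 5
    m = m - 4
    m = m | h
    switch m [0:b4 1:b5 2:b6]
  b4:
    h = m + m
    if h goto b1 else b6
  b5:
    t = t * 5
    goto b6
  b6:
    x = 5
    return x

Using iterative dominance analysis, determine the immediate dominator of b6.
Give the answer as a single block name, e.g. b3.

Answer: b0

Working:
idom tree: b1←b0 b2←b0 b3←b1 b4←b3 b5←b0 b6←b0
Dom∩ at merges:
  b1: preds {b0,b4}: {b0} ∩ {b0,b1,b3,b4} = {b0}; idom=b0
  b2: preds {b0,b1}: {b0} ∩ {b0,b1} = {b0}; idom=b0
  b5: preds {b0,b3}: {b0} ∩ {b0,b1,b3} = {b0}; idom=b0
  b6: preds {b3,b4,b5}: {b0,b1,b3} ∩ {b0,b1,b3,b4} ∩ {b0,b5} = {b0}; idom=b0

idom(b6) = b0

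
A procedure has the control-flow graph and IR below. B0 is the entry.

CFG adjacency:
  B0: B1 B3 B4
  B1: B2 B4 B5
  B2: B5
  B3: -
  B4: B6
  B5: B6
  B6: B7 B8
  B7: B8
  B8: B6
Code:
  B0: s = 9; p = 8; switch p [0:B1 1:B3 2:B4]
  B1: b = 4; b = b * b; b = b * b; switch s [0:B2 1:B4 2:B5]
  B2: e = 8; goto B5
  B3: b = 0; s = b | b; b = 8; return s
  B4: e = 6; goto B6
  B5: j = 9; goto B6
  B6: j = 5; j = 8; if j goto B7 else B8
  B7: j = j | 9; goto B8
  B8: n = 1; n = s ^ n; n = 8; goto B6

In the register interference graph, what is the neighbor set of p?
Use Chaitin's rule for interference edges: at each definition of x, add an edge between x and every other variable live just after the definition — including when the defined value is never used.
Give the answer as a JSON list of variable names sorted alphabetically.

Answer: ["s"]

Analysis:
def/use:
  B0 def {p,s} use ∅
  B1 def {b} use {s}
  B2 def {e} use ∅
  B3 def {b,s} use ∅
  B4 def {e} use ∅
  B5 def {j} use ∅
  B6 def {j} use ∅
  B7 def {j} use {j}
  B8 def {n} use {s}

Live sets:
  live B0: ∅→{s}
  live B1: {s}→{s}
  live B2: {s}→{s}
  live B3: ∅→∅
  live B4: {s}→{s}
  live B5: {s}→{s}
  live B6: {s}→{j,s}
  live B7: {j,s}→{s}
  live B8: {s}→{s}

Conflict graph:
  b — {s}
  e — {s}
  j — {s}
  n — {s}
  p — {s}
  s — {b,e,j,n,p}

N(p) = ["s"]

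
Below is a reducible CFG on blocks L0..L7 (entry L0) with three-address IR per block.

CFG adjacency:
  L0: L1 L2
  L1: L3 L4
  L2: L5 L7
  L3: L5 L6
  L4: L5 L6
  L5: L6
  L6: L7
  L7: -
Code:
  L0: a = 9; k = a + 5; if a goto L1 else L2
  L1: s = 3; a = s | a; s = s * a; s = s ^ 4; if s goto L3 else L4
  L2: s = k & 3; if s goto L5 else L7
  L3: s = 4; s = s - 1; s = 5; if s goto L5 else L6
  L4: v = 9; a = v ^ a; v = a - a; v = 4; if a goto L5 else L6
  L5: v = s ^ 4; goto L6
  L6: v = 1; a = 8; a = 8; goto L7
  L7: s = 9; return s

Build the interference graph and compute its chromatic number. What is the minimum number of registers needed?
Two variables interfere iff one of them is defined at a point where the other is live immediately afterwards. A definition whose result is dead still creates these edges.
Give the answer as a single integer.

def/use:
  L0: {a,k} / ∅
  L1: {a,s} / {a}
  L2: {s} / {k}
  L3: {s} / ∅
  L4: {a,v} / {a}
  L5: {v} / {s}
  L6: {a,v} / ∅
  L7: {s} / ∅

Backward fixpoint:
  L0 li=∅ lo={a,k}
  L1 li={a} lo={a,s}
  L2 li={k} lo={s}
  L3 li=∅ lo={s}
  L4 li={a,s} lo={s}
  L5 li={s} lo=∅
  L6 li=∅ lo=∅
  L7 li=∅ lo=∅

Interfere edges:
  a — {k,s,v}
  k — {a}
  s — {a,v}
  v — {a,s}

Colouring:
  lower bound: {a,s,v} mutually conflict ⇒ χ ≥ 3
  3-colouring: r0={a}  r1={k,s}  r2={v}
  χ = 3

Answer: 3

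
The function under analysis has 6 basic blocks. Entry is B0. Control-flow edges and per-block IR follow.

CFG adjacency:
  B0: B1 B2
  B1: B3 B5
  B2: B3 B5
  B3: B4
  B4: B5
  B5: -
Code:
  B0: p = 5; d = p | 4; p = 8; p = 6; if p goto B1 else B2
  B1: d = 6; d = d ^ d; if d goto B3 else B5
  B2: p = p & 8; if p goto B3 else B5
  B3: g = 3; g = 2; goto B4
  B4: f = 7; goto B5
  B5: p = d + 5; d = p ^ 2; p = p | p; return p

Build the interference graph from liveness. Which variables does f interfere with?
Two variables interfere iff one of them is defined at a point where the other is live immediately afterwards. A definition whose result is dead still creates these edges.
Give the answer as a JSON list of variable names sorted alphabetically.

Block summaries:
  B0: {d,p} / ∅
  B1: {d} / ∅
  B2: {p} / {p}
  B3: {g} / ∅
  B4: {f} / ∅
  B5: {d,p} / {d}

Backward fixpoint:
  live B0: ∅→{d,p}
  live B1: ∅→{d}
  live B2: {d,p}→{d}
  live B3: {d}→{d}
  live B4: {d}→{d}
  live B5: {d}→∅

Conflict graph:
  d↔{f,g,p}
  f↔{d}
  g↔{d}
  p↔{d}

N(f) = ["d"]

Answer: ["d"]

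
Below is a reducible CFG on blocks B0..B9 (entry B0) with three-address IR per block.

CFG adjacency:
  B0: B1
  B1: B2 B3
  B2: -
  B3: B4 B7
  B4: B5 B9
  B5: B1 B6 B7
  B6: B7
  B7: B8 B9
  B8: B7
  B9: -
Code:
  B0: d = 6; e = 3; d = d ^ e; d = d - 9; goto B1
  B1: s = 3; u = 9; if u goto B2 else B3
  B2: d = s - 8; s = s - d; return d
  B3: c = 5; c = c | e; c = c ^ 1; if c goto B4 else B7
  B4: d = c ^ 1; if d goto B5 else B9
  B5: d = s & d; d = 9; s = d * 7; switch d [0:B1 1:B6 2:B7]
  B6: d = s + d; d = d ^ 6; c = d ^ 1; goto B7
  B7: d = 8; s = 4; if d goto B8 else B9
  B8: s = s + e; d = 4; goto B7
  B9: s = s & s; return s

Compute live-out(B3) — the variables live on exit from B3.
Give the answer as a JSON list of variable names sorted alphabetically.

Block summaries:
  B0 def {d,e} use ∅
  B1 def {s,u} use ∅
  B2 def {d,s} use {s}
  B3 def {c} use {e}
  B4 def {d} use {c}
  B5 def {d,s} use {d,s}
  B6 def {c,d} use {d,s}
  B7 def {d,s} use ∅
  B8 def {d,s} use {e,s}
  B9 def {s} use {s}

Liveness:
  B0: in=∅ out={e}
  B1: in={e} out={e,s}
  B2: in={s} out=∅
  B3: in={e,s} out={c,e,s}
  B4: in={c,e,s} out={d,e,s}
  B5: in={d,e,s} out={d,e,s}
  B6: in={d,e,s} out={e}
  B7: in={e} out={e,s}
  B8: in={e,s} out={e}
  B9: in={s} out=∅

live-out(B3) = ["c", "e", "s"]

Answer: ["c", "e", "s"]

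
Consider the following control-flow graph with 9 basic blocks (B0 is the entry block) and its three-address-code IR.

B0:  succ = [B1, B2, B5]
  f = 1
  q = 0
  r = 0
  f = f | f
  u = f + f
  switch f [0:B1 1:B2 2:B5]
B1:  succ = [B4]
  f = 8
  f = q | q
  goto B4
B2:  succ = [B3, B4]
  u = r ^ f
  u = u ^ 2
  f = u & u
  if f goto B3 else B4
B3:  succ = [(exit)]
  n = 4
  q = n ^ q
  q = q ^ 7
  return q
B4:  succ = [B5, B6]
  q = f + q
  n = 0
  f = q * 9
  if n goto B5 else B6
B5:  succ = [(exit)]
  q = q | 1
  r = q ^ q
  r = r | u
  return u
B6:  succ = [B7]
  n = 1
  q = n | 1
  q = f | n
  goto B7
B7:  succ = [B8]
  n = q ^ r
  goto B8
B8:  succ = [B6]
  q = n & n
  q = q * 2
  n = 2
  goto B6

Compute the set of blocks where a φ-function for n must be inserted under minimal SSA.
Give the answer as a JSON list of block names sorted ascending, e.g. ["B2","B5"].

Answer: ["B5", "B6"]

Working:
idom tree: B1←B0 B2←B0 B3←B2 B4←B0 B5←B0 B6←B4 B7←B6 B8←B7
Dom∩ at merges:
  B4: preds {B1,B2}: {B0,B1} ∩ {B0,B2} = {B0}; idom=B0
  B5: preds {B0,B4}: {B0} ∩ {B0,B4} = {B0}; idom=B0
  B6: preds {B4,B8}: {B0,B4} ∩ {B0,B4,B6,B7,B8} = {B0,B4}; idom=B4

DF derivation:
  join B4 pred B1: B1 stop@B0
  join B4 pred B2: B2 stop@B0
  join B5 pred B0: · stop@B0
  join B5 pred B4: B4 stop@B0
  join B6 pred B4: · stop@B4
  join B6 pred B8: B8→B7→B6 stop@B4
  DF(B0)=∅
  DF(B1)={B4}
  DF(B2)={B4}
  DF(B3)=∅
  DF(B4)={B5}
  DF(B5)=∅
  DF(B6)={B6}
  DF(B7)={B6}
  DF(B8)={B6}

φ for n: defs {B3,B4,B6,B7,B8}
  DF⁺ = {B5,B6}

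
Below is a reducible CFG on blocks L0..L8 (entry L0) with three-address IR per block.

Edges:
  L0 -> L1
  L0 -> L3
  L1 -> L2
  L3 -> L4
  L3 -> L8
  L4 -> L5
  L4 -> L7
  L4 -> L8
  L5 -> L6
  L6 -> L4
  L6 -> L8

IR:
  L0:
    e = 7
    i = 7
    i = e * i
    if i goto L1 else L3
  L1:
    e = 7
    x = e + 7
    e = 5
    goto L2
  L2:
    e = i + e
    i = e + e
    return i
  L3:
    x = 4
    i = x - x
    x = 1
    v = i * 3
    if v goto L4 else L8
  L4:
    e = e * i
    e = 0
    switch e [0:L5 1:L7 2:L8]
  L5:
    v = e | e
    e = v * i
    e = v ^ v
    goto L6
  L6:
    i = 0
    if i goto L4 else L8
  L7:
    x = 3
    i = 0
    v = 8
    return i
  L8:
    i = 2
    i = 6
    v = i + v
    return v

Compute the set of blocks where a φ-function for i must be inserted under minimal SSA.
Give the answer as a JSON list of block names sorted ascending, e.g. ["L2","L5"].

idom tree: L1←L0 L2←L1 L3←L0 L4←L3 L5←L4 L6←L5 L7←L4 L8←L3
Join-block Dom:
  L4: preds {L3,L6}: {L0,L3} ∩ {L0,L3,L4,L5,L6} = {L0,L3}; idom=L3
  L8: preds {L3,L4,L6}: {L0,L3} ∩ {L0,L3,L4} ∩ {L0,L3,L4,L5,L6} = {L0,L3}; idom=L3

DF derivation:
  join L4 pred L3: · stop@L3
  join L4 pred L6: L6→L5→L4 stop@L3
  join L8 pred L3: · stop@L3
  join L8 pred L4: L4 stop@L3
  join L8 pred L6: L6→L5→L4 stop@L3
  L0: DF=∅
  L1: DF=∅
  L2: DF=∅
  L3: DF=∅
  L4: DF={L4,L8}
  L5: DF={L4,L8}
  L6: DF={L4,L8}
  L7: DF=∅
  L8: DF=∅

φ for i: defs {L0,L2,L3,L6,L7,L8}
  DF⁺ = {L4,L8}

Answer: ["L4", "L8"]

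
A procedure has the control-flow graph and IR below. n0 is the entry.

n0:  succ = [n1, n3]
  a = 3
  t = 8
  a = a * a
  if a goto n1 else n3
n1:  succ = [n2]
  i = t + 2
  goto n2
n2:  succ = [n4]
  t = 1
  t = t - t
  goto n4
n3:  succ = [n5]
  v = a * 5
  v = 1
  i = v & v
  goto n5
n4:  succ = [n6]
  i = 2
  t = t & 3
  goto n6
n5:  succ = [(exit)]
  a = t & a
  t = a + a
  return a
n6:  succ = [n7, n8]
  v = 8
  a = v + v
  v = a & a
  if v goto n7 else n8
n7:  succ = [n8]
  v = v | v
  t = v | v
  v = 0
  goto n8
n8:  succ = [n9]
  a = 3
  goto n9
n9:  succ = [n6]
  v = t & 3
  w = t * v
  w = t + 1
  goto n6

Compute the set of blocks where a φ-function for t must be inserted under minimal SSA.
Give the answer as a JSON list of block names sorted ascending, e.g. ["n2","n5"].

Answer: ["n6", "n8"]

Analysis:
idom tree: n1←n0 n2←n1 n3←n0 n4←n2 n5←n3 n6←n4 n7←n6 n8←n6 n9←n8
Dom∩ at merges:
  n6: preds {n4,n9}: {n0,n1,n2,n4} ∩ {n0,n1,n2,n4,n6,n8,n9} = {n0,n1,n2,n4}; idom=n4
  n8: preds {n6,n7}: {n0,n1,n2,n4,n6} ∩ {n0,n1,n2,n4,n6,n7} = {n0,n1,n2,n4,n6}; idom=n6

DF derivation:
  join n6 pred n4: · stop@n4
  join n6 pred n9: n9→n8→n6 stop@n4
  join n8 pred n6: · stop@n6
  join n8 pred n7: n7 stop@n6
  n0: DF=∅
  n1: DF=∅
  n2: DF=∅
  n3: DF=∅
  n4: DF=∅
  n5: DF=∅
  n6: DF={n6}
  n7: DF={n8}
  n8: DF={n6}
  n9: DF={n6}

φ for t: defs {n0,n2,n4,n5,n7}
  DF⁺ = {n6,n8}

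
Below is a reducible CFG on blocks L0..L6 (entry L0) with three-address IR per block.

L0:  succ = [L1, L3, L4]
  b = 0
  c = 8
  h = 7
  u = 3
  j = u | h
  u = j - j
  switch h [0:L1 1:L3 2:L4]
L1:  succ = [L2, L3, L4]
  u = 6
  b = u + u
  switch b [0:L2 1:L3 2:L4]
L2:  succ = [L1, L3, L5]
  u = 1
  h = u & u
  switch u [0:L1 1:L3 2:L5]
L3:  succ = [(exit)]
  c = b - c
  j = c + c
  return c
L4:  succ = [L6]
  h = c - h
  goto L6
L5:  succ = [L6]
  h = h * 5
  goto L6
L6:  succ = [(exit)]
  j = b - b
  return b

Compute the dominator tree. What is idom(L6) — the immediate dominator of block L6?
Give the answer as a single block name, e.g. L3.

idom tree: L1←L0 L2←L1 L3←L0 L4←L0 L5←L2 L6←L0
Join-block Dom:
  L1: preds {L0,L2}: {L0} ∩ {L0,L1,L2} = {L0}; idom=L0
  L3: preds {L0,L1,L2}: {L0} ∩ {L0,L1} ∩ {L0,L1,L2} = {L0}; idom=L0
  L4: preds {L0,L1}: {L0} ∩ {L0,L1} = {L0}; idom=L0
  L6: preds {L4,L5}: {L0,L4} ∩ {L0,L1,L2,L5} = {L0}; idom=L0

idom(L6) = L0

Answer: L0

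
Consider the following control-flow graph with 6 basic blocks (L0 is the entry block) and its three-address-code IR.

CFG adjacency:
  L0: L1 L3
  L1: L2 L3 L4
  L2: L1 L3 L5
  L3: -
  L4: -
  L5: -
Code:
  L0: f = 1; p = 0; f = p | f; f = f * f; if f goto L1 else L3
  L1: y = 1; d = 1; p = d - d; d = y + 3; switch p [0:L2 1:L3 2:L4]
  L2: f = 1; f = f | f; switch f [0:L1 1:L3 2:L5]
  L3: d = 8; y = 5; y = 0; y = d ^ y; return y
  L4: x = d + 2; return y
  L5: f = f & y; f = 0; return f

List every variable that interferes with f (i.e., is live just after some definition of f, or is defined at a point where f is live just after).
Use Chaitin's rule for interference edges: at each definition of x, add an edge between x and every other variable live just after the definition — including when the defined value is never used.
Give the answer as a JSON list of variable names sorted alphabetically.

Answer: ["p", "y"]

Analysis:
Per-block:
  L0: {f,p} / ∅
  L1: {d,p,y} / ∅
  L2: {f} / ∅
  L3: {d,y} / ∅
  L4: {x} / {d,y}
  L5: {f} / {f,y}

Live sets:
  live L0: ∅→∅
  live L1: ∅→{d,y}
  live L2: {y}→{f,y}
  live L3: ∅→∅
  live L4: {d,y}→∅
  live L5: {f,y}→∅

Interference:
  d — {p,y}
  f — {p,y}
  p — {d,f,y}
  x — {y}
  y — {d,f,p,x}

N(f) = ["p", "y"]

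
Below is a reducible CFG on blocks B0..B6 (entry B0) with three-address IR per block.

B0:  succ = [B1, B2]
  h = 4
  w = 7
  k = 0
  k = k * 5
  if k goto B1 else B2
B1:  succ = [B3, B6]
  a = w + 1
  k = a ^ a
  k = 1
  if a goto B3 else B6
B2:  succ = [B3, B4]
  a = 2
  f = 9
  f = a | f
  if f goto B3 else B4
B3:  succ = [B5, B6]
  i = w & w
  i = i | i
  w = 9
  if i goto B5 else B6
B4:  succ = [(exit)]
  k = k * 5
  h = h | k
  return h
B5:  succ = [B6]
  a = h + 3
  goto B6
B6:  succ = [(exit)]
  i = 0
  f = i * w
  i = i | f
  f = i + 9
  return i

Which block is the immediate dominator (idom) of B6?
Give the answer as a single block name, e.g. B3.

Answer: B0

Working:
idom tree: B1←B0 B2←B0 B3←B0 B4←B2 B5←B3 B6←B0
Dom∩ at merges:
  B3: preds {B1,B2}: {B0,B1} ∩ {B0,B2} = {B0}; idom=B0
  B6: preds {B1,B3,B5}: {B0,B1} ∩ {B0,B3} ∩ {B0,B3,B5} = {B0}; idom=B0

idom(B6) = B0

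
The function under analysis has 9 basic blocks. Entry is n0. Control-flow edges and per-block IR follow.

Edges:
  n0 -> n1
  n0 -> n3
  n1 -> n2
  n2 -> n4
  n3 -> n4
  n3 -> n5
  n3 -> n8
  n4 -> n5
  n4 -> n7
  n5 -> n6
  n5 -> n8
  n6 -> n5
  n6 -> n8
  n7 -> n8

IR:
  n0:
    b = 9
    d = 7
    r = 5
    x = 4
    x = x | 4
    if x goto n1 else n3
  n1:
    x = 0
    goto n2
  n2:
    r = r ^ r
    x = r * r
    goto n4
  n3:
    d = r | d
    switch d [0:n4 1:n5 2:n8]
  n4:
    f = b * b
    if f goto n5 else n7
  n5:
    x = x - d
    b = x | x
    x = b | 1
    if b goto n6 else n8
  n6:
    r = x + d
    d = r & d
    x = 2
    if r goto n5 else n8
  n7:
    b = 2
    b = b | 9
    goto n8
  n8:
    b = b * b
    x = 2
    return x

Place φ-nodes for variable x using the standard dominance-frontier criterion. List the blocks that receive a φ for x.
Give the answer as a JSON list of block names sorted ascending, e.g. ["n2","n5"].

idom tree: n1←n0 n2←n1 n3←n0 n4←n0 n5←n0 n6←n5 n7←n4 n8←n0
Dom at joins:
  n4: preds {n2,n3}: {n0,n1,n2} ∩ {n0,n3} = {n0}; idom=n0
  n5: preds {n3,n4,n6}: {n0,n3} ∩ {n0,n4} ∩ {n0,n5,n6} = {n0}; idom=n0
  n8: preds {n3,n5,n6,n7}: {n0,n3} ∩ {n0,n5} ∩ {n0,n5,n6} ∩ {n0,n4,n7} = {n0}; idom=n0

DF walk-up:
  join n4 pred n2: n2→n1 stop@n0
  join n4 pred n3: n3 stop@n0
  join n5 pred n3: n3 stop@n0
  join n5 pred n4: n4 stop@n0
  join n5 pred n6: n6→n5 stop@n0
  join n8 pred n3: n3 stop@n0
  join n8 pred n5: n5 stop@n0
  join n8 pred n6: n6→n5 stop@n0
  join n8 pred n7: n7→n4 stop@n0
  DF(n0)=∅
  DF(n1)={n4}
  DF(n2)={n4}
  DF(n3)={n4,n5,n8}
  DF(n4)={n5,n8}
  DF(n5)={n5,n8}
  DF(n6)={n5,n8}
  DF(n7)={n8}
  DF(n8)=∅

φ for x: defs {n0,n1,n2,n5,n6,n8}
  DF⁺ = {n4,n5,n8}

Answer: ["n4", "n5", "n8"]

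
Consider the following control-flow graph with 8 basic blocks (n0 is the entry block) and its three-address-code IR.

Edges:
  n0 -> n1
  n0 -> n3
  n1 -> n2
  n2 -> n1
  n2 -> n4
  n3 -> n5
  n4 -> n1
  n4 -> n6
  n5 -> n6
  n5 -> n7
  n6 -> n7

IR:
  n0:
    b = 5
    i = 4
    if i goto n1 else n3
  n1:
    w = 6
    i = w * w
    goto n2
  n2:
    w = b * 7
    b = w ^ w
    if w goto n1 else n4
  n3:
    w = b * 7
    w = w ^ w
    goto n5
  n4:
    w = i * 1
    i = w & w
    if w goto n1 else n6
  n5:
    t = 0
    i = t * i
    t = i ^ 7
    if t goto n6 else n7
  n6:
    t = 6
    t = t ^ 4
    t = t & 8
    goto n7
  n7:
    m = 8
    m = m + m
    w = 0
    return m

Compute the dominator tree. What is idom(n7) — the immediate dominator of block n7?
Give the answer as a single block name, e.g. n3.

Answer: n0

Analysis:
idom tree: n1←n0 n2←n1 n3←n0 n4←n2 n5←n3 n6←n0 n7←n0
Dom at joins:
  n1: preds {n0,n2,n4}: {n0} ∩ {n0,n1,n2} ∩ {n0,n1,n2,n4} = {n0}; idom=n0
  n6: preds {n4,n5}: {n0,n1,n2,n4} ∩ {n0,n3,n5} = {n0}; idom=n0
  n7: preds {n5,n6}: {n0,n3,n5} ∩ {n0,n6} = {n0}; idom=n0

idom(n7) = n0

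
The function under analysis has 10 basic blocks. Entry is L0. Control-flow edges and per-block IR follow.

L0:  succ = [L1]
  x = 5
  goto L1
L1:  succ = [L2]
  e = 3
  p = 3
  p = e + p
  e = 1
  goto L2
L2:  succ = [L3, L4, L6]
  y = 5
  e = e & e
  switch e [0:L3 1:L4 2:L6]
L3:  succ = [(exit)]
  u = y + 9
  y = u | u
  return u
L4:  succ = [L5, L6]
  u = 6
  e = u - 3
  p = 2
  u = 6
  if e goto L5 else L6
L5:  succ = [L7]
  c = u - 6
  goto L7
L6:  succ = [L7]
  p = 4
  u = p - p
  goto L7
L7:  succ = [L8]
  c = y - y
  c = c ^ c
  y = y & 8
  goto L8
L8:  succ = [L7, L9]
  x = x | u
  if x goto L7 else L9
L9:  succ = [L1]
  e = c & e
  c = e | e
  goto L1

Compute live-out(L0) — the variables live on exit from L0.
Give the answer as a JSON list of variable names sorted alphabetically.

Answer: ["x"]

Analysis:
def/use:
  L0: def={x} ue=∅
  L1: def={e,p} ue=∅
  L2: def={e,y} ue={e}
  L3: def={u,y} ue={y}
  L4: def={e,p,u} ue=∅
  L5: def={c} ue={u}
  L6: def={p,u} ue=∅
  L7: def={c,y} ue={y}
  L8: def={x} ue={u,x}
  L9: def={c,e} ue={c,e}

Liveness:
  L0: in=∅ out={x}
  L1: in={x} out={e,x}
  L2: in={e,x} out={e,x,y}
  L3: in={y} out=∅
  L4: in={x,y} out={e,u,x,y}
  L5: in={e,u,x,y} out={e,u,x,y}
  L6: in={e,x,y} out={e,u,x,y}
  L7: in={e,u,x,y} out={c,e,u,x,y}
  L8: in={c,e,u,x,y} out={c,e,u,x,y}
  L9: in={c,e,x} out={x}

live-out(L0) = ["x"]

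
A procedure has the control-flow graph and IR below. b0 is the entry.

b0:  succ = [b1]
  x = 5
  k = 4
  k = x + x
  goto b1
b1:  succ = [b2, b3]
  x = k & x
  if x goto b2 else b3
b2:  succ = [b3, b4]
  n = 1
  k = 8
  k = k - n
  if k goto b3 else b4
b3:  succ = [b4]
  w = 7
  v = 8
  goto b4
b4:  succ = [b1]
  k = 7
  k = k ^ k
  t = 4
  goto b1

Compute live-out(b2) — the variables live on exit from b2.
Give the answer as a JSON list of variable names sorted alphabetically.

Block summaries:
  b0 def {k,x} use ∅
  b1 def {x} use {k,x}
  b2 def {k,n} use ∅
  b3 def {v,w} use ∅
  b4 def {k,t} use ∅

Liveness:
  b0 li=∅ lo={k,x}
  b1 li={k,x} lo={x}
  b2 li={x} lo={x}
  b3 li={x} lo={x}
  b4 li={x} lo={k,x}

live-out(b2) = ["x"]

Answer: ["x"]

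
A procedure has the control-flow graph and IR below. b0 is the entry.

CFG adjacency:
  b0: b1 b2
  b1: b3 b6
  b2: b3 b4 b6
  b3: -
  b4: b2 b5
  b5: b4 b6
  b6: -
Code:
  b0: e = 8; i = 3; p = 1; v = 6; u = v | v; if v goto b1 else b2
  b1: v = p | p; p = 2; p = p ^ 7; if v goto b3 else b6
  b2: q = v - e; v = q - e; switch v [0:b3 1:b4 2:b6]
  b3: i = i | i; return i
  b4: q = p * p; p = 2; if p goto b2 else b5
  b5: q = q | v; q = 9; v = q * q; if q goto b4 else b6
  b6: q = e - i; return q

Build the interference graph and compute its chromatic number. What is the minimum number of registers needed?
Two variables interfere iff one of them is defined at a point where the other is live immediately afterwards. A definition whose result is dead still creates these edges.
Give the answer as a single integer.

Answer: 5

Derivation:
Per-block:
  b0: def={e,i,p,u,v} ue=∅
  b1: def={p,v} ue={p}
  b2: def={q,v} ue={e,v}
  b3: def={i} ue={i}
  b4: def={p,q} ue={p}
  b5: def={q,v} ue={q,v}
  b6: def={q} ue={e,i}

Backward fixpoint:
  b0 li=∅ lo={e,i,p,v}
  b1 li={e,i,p} lo={e,i}
  b2 li={e,i,p,v} lo={e,i,p,v}
  b3 li={i} lo=∅
  b4 li={e,i,p,v} lo={e,i,p,q,v}
  b5 li={e,i,p,q,v} lo={e,i,p,v}
  b6 li={e,i} lo=∅

Interfere edges:
  e: {i,p,q,u,v}
  i: {e,p,q,u,v}
  p: {e,i,q,u,v}
  q: {e,i,p,v}
  u: {e,i,p,v}
  v: {e,i,p,q,u}

Registers:
  clique {e,i,p,q,v} ⇒ need ≥ 5
  assign e→c0 i→c1 p→c2 q→c4 u→c4 v→c3 — no edge inside a register ⇒ χ ≤ 5
  χ = 5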